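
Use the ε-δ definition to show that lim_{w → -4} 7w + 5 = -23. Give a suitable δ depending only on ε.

δ = ε/7

Suppose ε > 0. We need δ > 0 so that 0 < |w + 4| < δ implies |(7w + 5) + 23| < ε.
|(7w + 5) + 23| = |7w + 28| = 7|w + 4|.
Thus it suffices that |w + 4| < ε/7.
Take δ = ε/7. If 0 < |w + 4| < δ then |(7w + 5) + 23| = 7|w + 4| < 7·(ε/7) = ε.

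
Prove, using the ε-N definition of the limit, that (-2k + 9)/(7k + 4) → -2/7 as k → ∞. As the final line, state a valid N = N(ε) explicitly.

N = (71/49)/ε

Let ε > 0. For k ≥ 1, |(-2k + 9)/(7k + 4) + 2/7| = |71|/(7(7k + 4)) = 71/(7(7k + 4)).
Since 7k + 4 ≥ 7k for k ≥ 1, this is ≤ 71/(7·7k) = (71/49)/k.
So |(-2k + 9)/(7k + 4) + 2/7| < ε whenever k > (71/49)/ε.
Take N = (71/49)/ε. If k > N then |(-2k + 9)/(7k + 4) + 2/7| ≤ (71/49)/k < ε.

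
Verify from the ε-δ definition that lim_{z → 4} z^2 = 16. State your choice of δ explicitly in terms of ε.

Fix ε > 0. We seek δ > 0 with 0 < |z − 4| < δ ⇒ |z^2 − 16| < ε.
Factor: z^2 − 16 = (z − 4)(z + 4), so |z^2 − 16| = |z − 4|·|z + 4|.
Restrict δ ≤ 1. Then |z − 4| < 1 gives |z| < 5, so by the triangle inequality |z + 4| ≤ 5 + 4 = 9.
Hence |z^2 − 16| ≤ 9|z − 4|, which is < ε once |z − 4| < ε/9.
Take δ = min(1, ε/9). If 0 < |z − 4| < δ then both bounds hold and |z^2 − 16| ≤ 9|z − 4| < 9·(ε/9) = ε.

δ = min(1, ε/9)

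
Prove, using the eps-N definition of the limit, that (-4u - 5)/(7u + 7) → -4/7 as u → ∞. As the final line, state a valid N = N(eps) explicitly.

Suppose eps > 0. We seek N > 0 such that u > N implies |(-4u - 5)/(7u + 7) + 4/7| < eps.
(-4u - 5)/(7u + 7) + 4/7 = (7(-4u - 5) − (-4)(7u + 7)) / (7(7u + 7)) = -7/(7(7u + 7)).
For u > 0 we have 7u + 7 > 7u, so |(-4u - 5)/(7u + 7) + 4/7| = 7/(7(7u + 7)) < 7/(7·7u) = (1/7)/u.
Thus |(-4u - 5)/(7u + 7) + 4/7| < eps whenever u > (1/7)/eps.
Take N = (1/7)/eps. If u > N then |(-4u - 5)/(7u + 7) + 4/7| < (1/7)/u < eps.

N = (1/7)/eps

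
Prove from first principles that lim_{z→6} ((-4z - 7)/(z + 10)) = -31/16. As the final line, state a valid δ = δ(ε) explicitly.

Fix ε > 0. We want δ > 0 with 0 < |z − 6| < δ ⇒ |(-4z - 7)/(z + 10) + 31/16| < ε.
Combining over a common denominator, (-4z - 7)/(z + 10) + 31/16 = [(-4z - 7)·16 − (-31)·(z + 10)] / [16·(z + 10)] = -33(z − 6) / (16(z + 10)).
So |(-4z - 7)/(z + 10) + 31/16| = 33|z − 6| / (16·|z + 10|).
Require δ ≤ 8, so |z + 10| ≥ |16| − |z − 6| > 16 − 8 = 8.
Hence |(-4z - 7)/(z + 10) + 31/16| < 33|z − 6|/(16·8) = (33/128)|z − 6|, which is < ε once |z − 6| < (128/33)ε.
Take δ = min(8, (128/33)ε). Then 0 < |z − 6| < δ forces both bounds, so |(-4z - 7)/(z + 10) + 31/16| < ε.

δ = min(8, (128/33)ε)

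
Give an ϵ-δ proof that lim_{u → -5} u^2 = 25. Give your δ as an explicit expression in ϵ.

δ = min(1, ϵ/11)

Let ϵ > 0. We seek δ > 0 with 0 < |u + 5| < δ ⇒ |u^2 − 25| < ϵ.
Factor: u^2 − 25 = (u + 5)(u - 5), so |u^2 − 25| = |u + 5|·|u - 5|.
Restrict δ ≤ 1. Then |u + 5| < 1 gives |u| < 6, so by the triangle inequality |u - 5| ≤ 6 + 5 = 11.
Hence |u^2 − 25| ≤ 11|u + 5|, which is < ϵ once |u + 5| < ϵ/11.
Take δ = min(1, ϵ/11). If 0 < |u + 5| < δ then both bounds hold and |u^2 − 25| ≤ 11|u + 5| < 11·(ϵ/11) = ϵ.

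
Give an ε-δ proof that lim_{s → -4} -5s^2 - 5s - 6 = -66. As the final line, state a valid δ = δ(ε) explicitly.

Let ε > 0 be given. We want δ > 0 such that 0 < |s + 4| < δ implies |(-5s^2 - 5s - 6) + 66| < ε.
(-5s^2 - 5s - 6) + 66 = -5s^2 - 5s + 60 = (s + 4)(-5s + 15).
So |(-5s^2 - 5s - 6) + 66| = |s + 4|·|-5s + 15|.
Assume first that |s + 4| < 1, so |s| < 5. Then |-5s + 15| ≤ 5·5 + 15 = 40.
Hence |(-5s^2 - 5s - 6) + 66| ≤ 40|s + 4| < ε provided |s + 4| < ε/40.
Choosing δ = min(1, ε/40) ensures both conditions, hence |(-5s^2 - 5s - 6) + 66| < ε.

δ = min(1, ε/40)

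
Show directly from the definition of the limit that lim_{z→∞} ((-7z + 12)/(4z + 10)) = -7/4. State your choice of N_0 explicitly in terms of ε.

N_0 = (59/8)/ε

Let ε > 0. We seek N_0 > 0 such that z > N_0 implies |(-7z + 12)/(4z + 10) + 7/4| < ε.
(-7z + 12)/(4z + 10) + 7/4 = (4(-7z + 12) − (-7)(4z + 10)) / (4(4z + 10)) = 118/(4(4z + 10)).
For z > 0 we have 4z + 10 > 4z, so |(-7z + 12)/(4z + 10) + 7/4| = 118/(4(4z + 10)) < 118/(4·4z) = (59/8)/z.
Thus |(-7z + 12)/(4z + 10) + 7/4| < ε whenever z > (59/8)/ε.
Take N_0 = (59/8)/ε. If z > N_0 then |(-7z + 12)/(4z + 10) + 7/4| < (59/8)/z < ε.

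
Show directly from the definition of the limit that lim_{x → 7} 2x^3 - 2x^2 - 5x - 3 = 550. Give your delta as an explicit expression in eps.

Let eps > 0 be given. We want delta > 0 such that 0 < |x − 7| < delta implies |(2x^3 - 2x^2 - 5x - 3) − 550| < eps.
(2x^3 - 2x^2 - 5x - 3) − 550 = 2x^3 - 2x^2 - 5x - 553 = (x − 7)(2x^2 + 12x + 79).
So |(2x^3 - 2x^2 - 5x - 3) − 550| = |x − 7|·|2x^2 + 12x + 79|.
Assume first that |x − 7| < 1, so |x| < 8. Then |2x^2 + 12x + 79| ≤ 2·8^2 + 12·8 + 79 = 303.
Hence |(2x^3 - 2x^2 - 5x - 3) − 550| ≤ 303|x − 7| < eps provided |x − 7| < eps/303.
Choosing delta = min(1, eps/303) ensures both conditions, hence |(2x^3 - 2x^2 - 5x - 3) − 550| < eps.

delta = min(1, eps/303)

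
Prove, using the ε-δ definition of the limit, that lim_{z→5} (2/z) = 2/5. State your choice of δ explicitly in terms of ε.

δ = min(5/2, (25/4)ε)

Let ε > 0. We seek δ > 0 such that 0 < |z − 5| < δ implies |2/z − (2/5)| < ε.
|2/z − (2/5)| = 2·|5 − z|/(5·|z|) = 2|z − 5|/(5|z|).
Require δ ≤ 5/2 so that |z| > 5 − 5/2 = 5/2, hence 5|z| > 25/2.
Then |2/z − (2/5)| < 2|z − 5|/(25/2), which is < ε when |z − 5| < (25/4)ε.
Take δ = min(5/2, (25/4)ε). Then 0 < |z − 5| < δ gives both |z − 5| < 5/2 and |z − 5| < (25/4)ε, so |2/z − (2/5)| < ε.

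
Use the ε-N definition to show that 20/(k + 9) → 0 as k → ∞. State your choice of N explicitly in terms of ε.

N = 20/ε

Let ε > 0 be given. For k ≥ 1, |20/(k + 9) − 0| = 20/(k + 9) ≤ 20/k.
We need 20/k < ε, i.e. k > 20/ε.
Take N = 20/ε. If k > N then |20/(k + 9)| ≤ 20/k < ε.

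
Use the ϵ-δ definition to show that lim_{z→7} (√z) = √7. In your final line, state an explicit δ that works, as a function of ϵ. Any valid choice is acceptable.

δ = min(7, √7·ϵ)

Let ϵ > 0. We want δ > 0 such that 0 < |z − 7| < δ implies |√z − √7| < ϵ.
Multiplying by the conjugate, |√z − √7| = |z − 7|/(√z + √7).
Restrict δ ≤ 7 so that |z − 7| < 7 forces z > 0, and then √z + √7 > √7.
Hence |√z − √7| < |z − 7|/√7, which is < ϵ once |z − 7| < √7·ϵ.
Take δ = min(7, √7·ϵ). If 0 < |z − 7| < δ then z > 0 and |√z − √7| < |z − 7|/√7 < ϵ.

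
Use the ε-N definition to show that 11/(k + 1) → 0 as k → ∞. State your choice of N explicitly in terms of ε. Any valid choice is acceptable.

Fix ε > 0. For k ≥ 1, |11/(k + 1) − 0| = 11/(k + 1) ≤ 11/k.
We need 11/k < ε, i.e. k > 11/ε.
Take N = 11/ε. If k > N then |11/(k + 1)| ≤ 11/k < ε.

N = 11/ε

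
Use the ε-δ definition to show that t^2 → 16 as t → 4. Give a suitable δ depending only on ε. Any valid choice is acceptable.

δ = min(1, ε/9)

Let ε > 0. We seek δ > 0 with 0 < |t − 4| < δ ⇒ |t^2 − 16| < ε.
Factor: t^2 − 16 = (t − 4)(t + 4), so |t^2 − 16| = |t − 4|·|t + 4|.
Impose δ ≤ 1 so that |t| < 5; then |t + 4| ≤ 9.
Hence |t^2 − 16| ≤ 9|t − 4|, which is < ε once |t − 4| < ε/9.
Take δ = min(1, ε/9). If 0 < |t − 4| < δ then both bounds hold and |t^2 − 16| ≤ 9|t − 4| < 9·(ε/9) = ε.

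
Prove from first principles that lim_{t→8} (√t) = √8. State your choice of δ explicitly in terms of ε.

δ = min(8, √8·ε)

Let ε > 0. We want δ > 0 such that 0 < |t − 8| < δ implies |√t − √8| < ε.
Rationalise: √t − √8 = (t − 8)/(√t + √8), so |√t − √8| = |t − 8|/(√t + √8).
Restrict δ ≤ 8 so that |t − 8| < 8 forces t > 0, and then √t + √8 > √8.
Hence |√t − √8| < |t − 8|/√8, which is < ε once |t − 8| < √8·ε.
Take δ = min(8, √8·ε). If 0 < |t − 8| < δ then t > 0 and |√t − √8| < |t − 8|/√8 < ε.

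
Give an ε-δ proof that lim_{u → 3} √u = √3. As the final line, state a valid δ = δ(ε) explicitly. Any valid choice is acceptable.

δ = min(3, √3·ε)

Let ε > 0 be given. We want δ > 0 such that 0 < |u − 3| < δ implies |√u − √3| < ε.
Multiplying by the conjugate, |√u − √3| = |u − 3|/(√u + √3).
Restrict δ ≤ 3 so that |u − 3| < 3 forces u > 0, and then √u + √3 > √3.
Hence |√u − √3| < |u − 3|/√3, which is < ε once |u − 3| < √3·ε.
Take δ = min(3, √3·ε). If 0 < |u − 3| < δ then u > 0 and |√u − √3| < |u − 3|/√3 < ε.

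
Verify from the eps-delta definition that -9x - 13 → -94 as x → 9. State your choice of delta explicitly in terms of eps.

delta = eps/9

Let eps > 0 be given. We need delta > 0 so that 0 < |x − 9| < delta implies |(-9x - 13) + 94| < eps.
|(-9x - 13) + 94| = |-9x + 81| = 9|x − 9|.
So 9|x − 9| < eps exactly when |x − 9| < eps/9.
Take delta = eps/9. If 0 < |x − 9| < delta then |(-9x - 13) + 94| = 9|x − 9| < 9·(eps/9) = eps.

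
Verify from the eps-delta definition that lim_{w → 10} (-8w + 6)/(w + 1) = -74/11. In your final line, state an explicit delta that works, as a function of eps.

delta = min(11/2, (121/28)eps)

Suppose eps > 0. We want delta > 0 with 0 < |w − 10| < delta ⇒ |(-8w + 6)/(w + 1) + 74/11| < eps.
Combining over a common denominator, (-8w + 6)/(w + 1) + 74/11 = [(-8w + 6)·11 − (-74)·(w + 1)] / [11·(w + 1)] = -14(w − 10) / (11(w + 1)).
So |(-8w + 6)/(w + 1) + 74/11| = 14|w − 10| / (11·|w + 1|).
Restrict delta ≤ 11/2. Then |w − 10| < 11/2 gives |w + 1| = |(w − 10) + 11| ≥ 11 − 11/2 = 11/2.
Hence |(-8w + 6)/(w + 1) + 74/11| < 14|w − 10|/(11·(11/2)) = (28/121)|w − 10|, which is < eps once |w − 10| < (121/28)eps.
Take delta = min(11/2, (121/28)eps). Then 0 < |w − 10| < delta forces both bounds, so |(-8w + 6)/(w + 1) + 74/11| < eps.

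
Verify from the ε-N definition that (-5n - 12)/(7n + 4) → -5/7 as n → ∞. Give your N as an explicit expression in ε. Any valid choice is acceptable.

N = (64/49)/ε

Fix ε > 0. For n ≥ 1, |(-5n - 12)/(7n + 4) + 5/7| = |-64|/(7(7n + 4)) = 64/(7(7n + 4)).
Since 7n + 4 ≥ 7n for n ≥ 1, this is ≤ 64/(7·7n) = (64/49)/n.
So |(-5n - 12)/(7n + 4) + 5/7| < ε whenever n > (64/49)/ε.
Take N = (64/49)/ε. If n > N then |(-5n - 12)/(7n + 4) + 5/7| ≤ (64/49)/n < ε.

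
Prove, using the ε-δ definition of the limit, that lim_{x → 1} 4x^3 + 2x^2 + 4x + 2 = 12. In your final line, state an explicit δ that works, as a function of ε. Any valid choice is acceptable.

δ = min(1, ε/38)

Suppose ε > 0. We want δ > 0 such that 0 < |x − 1| < δ implies |(4x^3 + 2x^2 + 4x + 2) − 12| < ε.
(4x^3 + 2x^2 + 4x + 2) − 12 = 4x^3 + 2x^2 + 4x - 10 = (x − 1)(4x^2 + 6x + 10).
So |(4x^3 + 2x^2 + 4x + 2) − 12| = |x − 1|·|4x^2 + 6x + 10|.
Require δ ≤ 1. Then |x − 1| < 1 gives |x| < 2, and by the triangle inequality |4x^2 + 6x + 10| ≤ 4·2^2 + 6·2 + 10 = 38.
Hence |(4x^3 + 2x^2 + 4x + 2) − 12| ≤ 38|x − 1| < ε provided |x − 1| < ε/38.
Take δ = min(1, ε/38). Then 0 < |x − 1| < δ gives both |x − 1| < 1 and |x − 1| < ε/38, so |(4x^3 + 2x^2 + 4x + 2) − 12| < ε.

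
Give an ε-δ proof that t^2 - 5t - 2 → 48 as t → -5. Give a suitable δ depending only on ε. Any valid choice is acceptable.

Let ε > 0 be given. We want δ > 0 such that 0 < |t + 5| < δ implies |(t^2 - 5t - 2) − 48| < ε.
(t^2 - 5t - 2) − 48 = t^2 - 5t - 50 = (t + 5)(t - 10).
So |(t^2 - 5t - 2) − 48| = |t + 5|·|t - 10|.
Assume first that |t + 5| < 2, so |t| < 7. Then |t - 10| ≤ 7 + 10 = 17.
Hence |(t^2 - 5t - 2) − 48| ≤ 17|t + 5| < ε provided |t + 5| < ε/17.
Take δ = min(2, ε/17). Then 0 < |t + 5| < δ gives both |t + 5| < 2 and |t + 5| < ε/17, so |(t^2 - 5t - 2) − 48| < ε.

δ = min(2, ε/17)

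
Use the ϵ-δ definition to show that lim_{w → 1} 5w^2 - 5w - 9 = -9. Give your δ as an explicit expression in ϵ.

δ = min(1, ϵ/10)

Suppose ϵ > 0. We want δ > 0 such that 0 < |w − 1| < δ implies |(5w^2 - 5w - 9) + 9| < ϵ.
(5w^2 - 5w - 9) + 9 = 5w^2 - 5w = (w − 1)(5w).
So |(5w^2 - 5w - 9) + 9| = |w − 1|·|5w|.
Require δ ≤ 1. Then |w − 1| < 1 gives |w| < 2, and by the triangle inequality |5w| ≤ 5·2 = 10.
Hence |(5w^2 - 5w - 9) + 9| ≤ 10|w − 1| < ϵ provided |w − 1| < ϵ/10.
Take δ = min(1, ϵ/10). Then 0 < |w − 1| < δ gives both |w − 1| < 1 and |w − 1| < ϵ/10, so |(5w^2 - 5w - 9) + 9| < ϵ.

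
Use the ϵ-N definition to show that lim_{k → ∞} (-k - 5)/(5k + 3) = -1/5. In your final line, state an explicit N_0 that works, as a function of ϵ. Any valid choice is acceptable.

Let ϵ > 0 be given. For k ≥ 1, |(-k - 5)/(5k + 3) + 1/5| = |-22|/(5(5k + 3)) = 22/(5(5k + 3)).
Since 5k + 3 ≥ 5k for k ≥ 1, this is ≤ 22/(5·5k) = (22/25)/k.
So |(-k - 5)/(5k + 3) + 1/5| < ϵ whenever k > (22/25)/ϵ.
Take N_0 = (22/25)/ϵ. If k > N_0 then |(-k - 5)/(5k + 3) + 1/5| ≤ (22/25)/k < ϵ.

N_0 = (22/25)/ϵ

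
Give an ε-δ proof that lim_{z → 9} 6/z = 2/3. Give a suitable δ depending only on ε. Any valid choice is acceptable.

Suppose ε > 0. We seek δ > 0 such that 0 < |z − 9| < δ implies |6/z − (2/3)| < ε.
|6/z − (2/3)| = 6·|9 − z|/(9·|z|) = 6|z − 9|/(9|z|).
Restrict δ ≤ 9/2. Then |z − 9| < 9/2 gives |z| > 9/2, so 9|z| > 81/2.
Then |6/z − (2/3)| < 6|z − 9|/(81/2), which is < ε when |z − 9| < (27/4)ε.
Take δ = min(9/2, (27/4)ε). Then 0 < |z − 9| < δ gives both |z − 9| < 9/2 and |z − 9| < (27/4)ε, so |6/z − (2/3)| < ε.

δ = min(9/2, (27/4)ε)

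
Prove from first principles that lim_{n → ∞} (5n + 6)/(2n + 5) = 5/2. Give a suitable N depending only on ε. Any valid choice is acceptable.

Suppose ε > 0. For n ≥ 1, |(5n + 6)/(2n + 5) − (5/2)| = |-13|/(2(2n + 5)) = 13/(2(2n + 5)).
Since 2n + 5 ≥ 2n for n ≥ 1, this is ≤ 13/(2·2n) = (13/4)/n.
So |(5n + 6)/(2n + 5) − (5/2)| < ε whenever n > (13/4)/ε.
Take N = (13/4)/ε. If n > N then |(5n + 6)/(2n + 5) − (5/2)| ≤ (13/4)/n < ε.

N = (13/4)/ε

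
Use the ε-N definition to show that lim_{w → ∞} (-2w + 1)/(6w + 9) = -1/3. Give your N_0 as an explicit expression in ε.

Let ε > 0 be given. We seek N_0 > 0 such that w > N_0 implies |(-2w + 1)/(6w + 9) + 1/3| < ε.
(-2w + 1)/(6w + 9) + 1/3 = (6(-2w + 1) − (-2)(6w + 9)) / (6(6w + 9)) = 24/(6(6w + 9)).
For w > 0 we have 6w + 9 > 6w, so |(-2w + 1)/(6w + 9) + 1/3| = 24/(6(6w + 9)) < 24/(6·6w) = (2/3)/w.
Thus |(-2w + 1)/(6w + 9) + 1/3| < ε whenever w > (2/3)/ε.
Take N_0 = (2/3)/ε. If w > N_0 then |(-2w + 1)/(6w + 9) + 1/3| < (2/3)/w < ε.

N_0 = (2/3)/ε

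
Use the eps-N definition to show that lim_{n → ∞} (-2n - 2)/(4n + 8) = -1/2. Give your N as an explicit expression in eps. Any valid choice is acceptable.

N = (1/2)/eps

Fix eps > 0. For n ≥ 1, |(-2n - 2)/(4n + 8) + 1/2| = |8|/(4(4n + 8)) = 8/(4(4n + 8)).
Since 4n + 8 ≥ 4n for n ≥ 1, this is ≤ 8/(4·4n) = (1/2)/n.
So |(-2n - 2)/(4n + 8) + 1/2| < eps whenever n > (1/2)/eps.
Take N = (1/2)/eps. If n > N then |(-2n - 2)/(4n + 8) + 1/2| ≤ (1/2)/n < eps.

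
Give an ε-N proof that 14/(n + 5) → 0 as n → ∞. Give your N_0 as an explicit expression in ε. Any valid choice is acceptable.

Suppose ε > 0. For n ≥ 1, |14/(n + 5) − 0| = 14/(n + 5) ≤ 14/n.
We need 14/n < ε, i.e. n > 14/ε.
Take N_0 = 14/ε. If n > N_0 then |14/(n + 5)| ≤ 14/n < ε.

N_0 = 14/ε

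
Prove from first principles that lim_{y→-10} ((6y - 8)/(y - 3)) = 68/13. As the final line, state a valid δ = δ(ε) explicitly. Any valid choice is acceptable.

δ = min(13/2, (169/20)ε)

Let ε > 0 be given. We want δ > 0 with 0 < |y + 10| < δ ⇒ |(6y - 8)/(y - 3) − (68/13)| < ε.
Combining over a common denominator, (6y - 8)/(y - 3) − (68/13) = [(6y - 8)·(-13) − (-68)·(y - 3)] / [(-13)·(y - 3)] = -10(y + 10) / ((-13)(y - 3)).
So |(6y - 8)/(y - 3) − (68/13)| = 10|y + 10| / (13·|y − 3|).
Restrict δ ≤ 13/2. Then |y + 10| < 13/2 gives |y − 3| = |(y + 10) + (-13)| ≥ 13 − 13/2 = 13/2.
Hence |(6y - 8)/(y - 3) − (68/13)| < 10|y + 10|/(13·(13/2)) = (20/169)|y + 10|, which is < ε once |y + 10| < (169/20)ε.
Take δ = min(13/2, (169/20)ε). Then 0 < |y + 10| < δ forces both bounds, so |(6y - 8)/(y - 3) − (68/13)| < ε.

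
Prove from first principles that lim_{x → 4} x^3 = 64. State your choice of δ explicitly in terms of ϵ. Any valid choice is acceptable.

δ = min(2, ϵ/76)

Let ϵ > 0. We seek δ > 0 with 0 < |x − 4| < δ ⇒ |x^3 − 64| < ϵ.
Factor: x^3 − 64 = (x − 4)(x^2 + 4x + 16), so |x^3 − 64| = |x − 4|·|x^2 + 4x + 16|.
Impose δ ≤ 2 so that |x| < 6; then |x^2 + 4x + 16| ≤ 76.
Hence |x^3 − 64| ≤ 76|x − 4|, which is < ϵ once |x − 4| < ϵ/76.
Take δ = min(2, ϵ/76). If 0 < |x − 4| < δ then both bounds hold and |x^3 − 64| ≤ 76|x − 4| < 76·(ϵ/76) = ϵ.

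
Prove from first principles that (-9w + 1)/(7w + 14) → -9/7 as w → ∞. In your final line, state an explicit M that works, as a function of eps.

M = (19/7)/eps

Let eps > 0. We seek M > 0 such that w > M implies |(-9w + 1)/(7w + 14) + 9/7| < eps.
(-9w + 1)/(7w + 14) + 9/7 = (7(-9w + 1) − (-9)(7w + 14)) / (7(7w + 14)) = 133/(7(7w + 14)).
For w > 0 we have 7w + 14 > 7w, so |(-9w + 1)/(7w + 14) + 9/7| = 133/(7(7w + 14)) < 133/(7·7w) = (19/7)/w.
Thus |(-9w + 1)/(7w + 14) + 9/7| < eps whenever w > (19/7)/eps.
Take M = (19/7)/eps. If w > M then |(-9w + 1)/(7w + 14) + 9/7| < (19/7)/w < eps.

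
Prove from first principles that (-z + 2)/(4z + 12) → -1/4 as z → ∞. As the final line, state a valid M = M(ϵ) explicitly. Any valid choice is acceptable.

M = (5/4)/ϵ

Let ϵ > 0. We seek M > 0 such that z > M implies |(-z + 2)/(4z + 12) + 1/4| < ϵ.
(-z + 2)/(4z + 12) + 1/4 = (4(-z + 2) − (-1)(4z + 12)) / (4(4z + 12)) = 20/(4(4z + 12)).
For z > 0 we have 4z + 12 > 4z, so |(-z + 2)/(4z + 12) + 1/4| = 20/(4(4z + 12)) < 20/(4·4z) = (5/4)/z.
Thus |(-z + 2)/(4z + 12) + 1/4| < ϵ whenever z > (5/4)/ϵ.
Take M = (5/4)/ϵ. If z > M then |(-z + 2)/(4z + 12) + 1/4| < (5/4)/z < ϵ.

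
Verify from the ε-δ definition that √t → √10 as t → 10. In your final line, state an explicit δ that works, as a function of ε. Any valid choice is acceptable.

Suppose ε > 0. We want δ > 0 such that 0 < |t − 10| < δ implies |√t − √10| < ε.
Multiplying by the conjugate, |√t − √10| = |t − 10|/(√t + √10).
Restrict δ ≤ 10 so that |t − 10| < 10 forces t > 0, and then √t + √10 > √10.
Hence |√t − √10| < |t − 10|/√10, which is < ε once |t − 10| < √10·ε.
Take δ = min(10, √10·ε). If 0 < |t − 10| < δ then t > 0 and |√t − √10| < |t − 10|/√10 < ε.

δ = min(10, √10·ε)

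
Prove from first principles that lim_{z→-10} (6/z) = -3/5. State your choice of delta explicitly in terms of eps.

delta = min(5, (25/3)eps)

Suppose eps > 0. We seek delta > 0 such that 0 < |z + 10| < delta implies |6/z + 3/5| < eps.
|6/z + 3/5| = 6·|-10 − z|/(10·|z|) = 6|z + 10|/(10|z|).
Restrict delta ≤ 5. Then |z + 10| < 5 gives |z| > 5, so 10|z| > 50.
Then |6/z + 3/5| < 6|z + 10|/50, which is < eps when |z + 10| < (25/3)eps.
Take delta = min(5, (25/3)eps). Then 0 < |z + 10| < delta gives both |z + 10| < 5 and |z + 10| < (25/3)eps, so |6/z + 3/5| < eps.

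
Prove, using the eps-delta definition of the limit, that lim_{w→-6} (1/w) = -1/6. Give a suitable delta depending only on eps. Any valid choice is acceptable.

delta = min(3, 18eps)

Fix eps > 0. We seek delta > 0 such that 0 < |w + 6| < delta implies |1/w + 1/6| < eps.
|1/w + 1/6| = |-6 − w|/(6·|w|) = |w + 6|/(6|w|).
Restrict delta ≤ 3. Then |w + 6| < 3 gives |w| > 3, so 6|w| > 18.
Then |1/w + 1/6| < |w + 6|/18, which is < eps when |w + 6| < 18eps.
Take delta = min(3, 18eps). Then 0 < |w + 6| < delta gives both |w + 6| < 3 and |w + 6| < 18eps, so |1/w + 1/6| < eps.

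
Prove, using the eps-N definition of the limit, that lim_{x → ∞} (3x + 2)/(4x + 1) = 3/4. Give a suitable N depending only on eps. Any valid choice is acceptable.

Fix eps > 0. We seek N > 0 such that x > N implies |(3x + 2)/(4x + 1) − (3/4)| < eps.
(3x + 2)/(4x + 1) − (3/4) = (4(3x + 2) − 3(4x + 1)) / (4(4x + 1)) = 5/(4(4x + 1)).
For x > 0 we have 4x + 1 > 4x, so |(3x + 2)/(4x + 1) − (3/4)| = 5/(4(4x + 1)) < 5/(4·4x) = (5/16)/x.
Thus |(3x + 2)/(4x + 1) − (3/4)| < eps whenever x > (5/16)/eps.
Take N = (5/16)/eps. If x > N then |(3x + 2)/(4x + 1) − (3/4)| < (5/16)/x < eps.

N = (5/16)/eps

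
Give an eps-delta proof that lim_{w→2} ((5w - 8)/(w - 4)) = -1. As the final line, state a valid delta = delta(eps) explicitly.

delta = min(1, (1/6)eps)

Suppose eps > 0. We want delta > 0 with 0 < |w − 2| < delta ⇒ |(5w - 8)/(w - 4) + 1| < eps.
Combining over a common denominator, (5w - 8)/(w - 4) + 1 = [(5w - 8)·(-2) − 2·(w - 4)] / [(-2)·(w - 4)] = -12(w − 2) / ((-2)(w - 4)).
So |(5w - 8)/(w - 4) + 1| = 12|w − 2| / (2·|w − 4|).
Restrict delta ≤ 1. Then |w − 2| < 1 gives |w − 4| = |(w − 2) + (-2)| ≥ 2 − 1 = 1.
Hence |(5w - 8)/(w - 4) + 1| < 12|w − 2|/(2·1) = 6|w − 2|, which is < eps once |w − 2| < (1/6)eps.
Take delta = min(1, (1/6)eps). Then 0 < |w − 2| < delta forces both bounds, so |(5w - 8)/(w - 4) + 1| < eps.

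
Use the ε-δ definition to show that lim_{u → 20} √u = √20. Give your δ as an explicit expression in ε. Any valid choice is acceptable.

Fix ε > 0. We want δ > 0 such that 0 < |u − 20| < δ implies |√u − √20| < ε.
Rationalise: √u − √20 = (u − 20)/(√u + √20), so |√u − √20| = |u − 20|/(√u + √20).
Restrict δ ≤ 20 so that |u − 20| < 20 forces u > 0, and then √u + √20 > √20.
Hence |√u − √20| < |u − 20|/√20, which is < ε once |u − 20| < √20·ε.
Take δ = min(20, √20·ε). If 0 < |u − 20| < δ then u > 0 and |√u − √20| < |u − 20|/√20 < ε.

δ = min(20, √20·ε)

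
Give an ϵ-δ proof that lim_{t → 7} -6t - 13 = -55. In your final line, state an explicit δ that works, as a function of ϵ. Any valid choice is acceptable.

Fix ϵ > 0. We need δ > 0 so that 0 < |t − 7| < δ implies |(-6t - 13) + 55| < ϵ.
|(-6t - 13) + 55| = |-6t + 42| = 6|t − 7|.
So 6|t − 7| < ϵ exactly when |t − 7| < ϵ/6.
Take δ = ϵ/6. If 0 < |t − 7| < δ then |(-6t - 13) + 55| = 6|t − 7| < 6·(ϵ/6) = ϵ.

δ = ϵ/6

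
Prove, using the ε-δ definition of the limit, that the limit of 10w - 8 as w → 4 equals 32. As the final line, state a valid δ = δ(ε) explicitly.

Let ε > 0. We need δ > 0 so that 0 < |w − 4| < δ implies |(10w - 8) − 32| < ε.
|(10w - 8) − 32| = |10w - 40| = 10|w − 4|.
Thus it suffices that |w − 4| < ε/10.
Choosing δ = ε/10 gives |(10w - 8) − 32| = 10|w − 4| < ε whenever |w − 4| < δ.

δ = ε/10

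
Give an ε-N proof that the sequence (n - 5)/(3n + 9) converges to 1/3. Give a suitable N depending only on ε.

N = (8/3)/ε

Let ε > 0 be given. For n ≥ 1, |(n - 5)/(3n + 9) − (1/3)| = |-24|/(3(3n + 9)) = 24/(3(3n + 9)).
Since 3n + 9 ≥ 3n for n ≥ 1, this is ≤ 24/(3·3n) = (8/3)/n.
So |(n - 5)/(3n + 9) − (1/3)| < ε whenever n > (8/3)/ε.
Take N = (8/3)/ε. If n > N then |(n - 5)/(3n + 9) − (1/3)| ≤ (8/3)/n < ε.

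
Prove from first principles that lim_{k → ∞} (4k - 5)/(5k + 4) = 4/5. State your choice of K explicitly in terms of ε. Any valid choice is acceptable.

K = (41/25)/ε

Let ε > 0. For k ≥ 1, |(4k - 5)/(5k + 4) − (4/5)| = |-41|/(5(5k + 4)) = 41/(5(5k + 4)).
Since 5k + 4 ≥ 5k for k ≥ 1, this is ≤ 41/(5·5k) = (41/25)/k.
So |(4k - 5)/(5k + 4) − (4/5)| < ε whenever k > (41/25)/ε.
Take K = (41/25)/ε. If k > K then |(4k - 5)/(5k + 4) − (4/5)| ≤ (41/25)/k < ε.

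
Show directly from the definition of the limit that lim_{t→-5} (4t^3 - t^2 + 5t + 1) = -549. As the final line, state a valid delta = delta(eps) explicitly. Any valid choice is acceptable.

Let eps > 0. We want delta > 0 such that 0 < |t + 5| < delta implies |(4t^3 - t^2 + 5t + 1) + 549| < eps.
(4t^3 - t^2 + 5t + 1) + 549 = 4t^3 - t^2 + 5t + 550 = (t + 5)(4t^2 - 21t + 110).
So |(4t^3 - t^2 + 5t + 1) + 549| = |t + 5|·|4t^2 - 21t + 110|.
Require delta ≤ 2. Then |t + 5| < 2 gives |t| < 7, and by the triangle inequality |4t^2 - 21t + 110| ≤ 4·7^2 + 21·7 + 110 = 453.
Hence |(4t^3 - t^2 + 5t + 1) + 549| ≤ 453|t + 5| < eps provided |t + 5| < eps/453.
Choosing delta = min(2, eps/453) ensures both conditions, hence |(4t^3 - t^2 + 5t + 1) + 549| < eps.

delta = min(2, eps/453)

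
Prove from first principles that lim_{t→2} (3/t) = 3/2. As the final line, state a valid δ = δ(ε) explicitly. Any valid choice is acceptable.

Fix ε > 0. We seek δ > 0 such that 0 < |t − 2| < δ implies |3/t − (3/2)| < ε.
|3/t − (3/2)| = 3·|2 − t|/(2·|t|) = 3|t − 2|/(2|t|).
Require δ ≤ 1 so that |t| > 2 − 1 = 1, hence 2|t| > 2.
Then |3/t − (3/2)| < 3|t − 2|/2, which is < ε when |t − 2| < (2/3)ε.
Take δ = min(1, (2/3)ε). Then 0 < |t − 2| < δ gives both |t − 2| < 1 and |t − 2| < (2/3)ε, so |3/t − (3/2)| < ε.

δ = min(1, (2/3)ε)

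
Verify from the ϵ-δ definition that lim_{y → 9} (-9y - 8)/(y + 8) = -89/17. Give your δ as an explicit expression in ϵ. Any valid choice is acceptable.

δ = min(17/2, (289/128)ϵ)

Fix ϵ > 0. We want δ > 0 with 0 < |y − 9| < δ ⇒ |(-9y - 8)/(y + 8) + 89/17| < ϵ.
Combining over a common denominator, (-9y - 8)/(y + 8) + 89/17 = [(-9y - 8)·17 − (-89)·(y + 8)] / [17·(y + 8)] = -64(y − 9) / (17(y + 8)).
So |(-9y - 8)/(y + 8) + 89/17| = 64|y − 9| / (17·|y + 8|).
Restrict δ ≤ 17/2. Then |y − 9| < 17/2 gives |y + 8| = |(y − 9) + 17| ≥ 17 − 17/2 = 17/2.
Hence |(-9y - 8)/(y + 8) + 89/17| < 64|y − 9|/(17·(17/2)) = (128/289)|y − 9|, which is < ϵ once |y − 9| < (289/128)ϵ.
Take δ = min(17/2, (289/128)ϵ). Then 0 < |y − 9| < δ forces both bounds, so |(-9y - 8)/(y + 8) + 89/17| < ϵ.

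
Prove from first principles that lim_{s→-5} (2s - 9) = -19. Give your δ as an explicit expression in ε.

Suppose ε > 0. We need δ > 0 so that 0 < |s + 5| < δ implies |(2s - 9) + 19| < ε.
Since (2s - 9) + 19 = 2(s + 5), we have |(2s - 9) + 19| = 2|s + 5|.
Thus it suffices that |s + 5| < ε/2.
Take δ = ε/2. If 0 < |s + 5| < δ then |(2s - 9) + 19| = 2|s + 5| < 2·(ε/2) = ε.

δ = ε/2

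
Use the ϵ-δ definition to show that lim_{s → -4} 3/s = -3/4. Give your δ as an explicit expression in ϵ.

Let ϵ > 0. We seek δ > 0 such that 0 < |s + 4| < δ implies |3/s + 3/4| < ϵ.
|3/s + 3/4| = 3·|-4 − s|/(4·|s|) = 3|s + 4|/(4|s|).
Restrict δ ≤ 2. Then |s + 4| < 2 gives |s| > 2, so 4|s| > 8.
Then |3/s + 3/4| < 3|s + 4|/8, which is < ϵ when |s + 4| < (8/3)ϵ.
Take δ = min(2, (8/3)ϵ). Then 0 < |s + 4| < δ gives both |s + 4| < 2 and |s + 4| < (8/3)ϵ, so |3/s + 3/4| < ϵ.

δ = min(2, (8/3)ϵ)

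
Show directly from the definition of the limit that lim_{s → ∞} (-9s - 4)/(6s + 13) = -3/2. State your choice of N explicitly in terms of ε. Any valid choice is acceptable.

N = (31/12)/ε

Let ε > 0 be given. We seek N > 0 such that s > N implies |(-9s - 4)/(6s + 13) + 3/2| < ε.
(-9s - 4)/(6s + 13) + 3/2 = (6(-9s - 4) − (-9)(6s + 13)) / (6(6s + 13)) = 93/(6(6s + 13)).
For s > 0 we have 6s + 13 > 6s, so |(-9s - 4)/(6s + 13) + 3/2| = 93/(6(6s + 13)) < 93/(6·6s) = (31/12)/s.
Thus |(-9s - 4)/(6s + 13) + 3/2| < ε whenever s > (31/12)/ε.
Take N = (31/12)/ε. If s > N then |(-9s - 4)/(6s + 13) + 3/2| < (31/12)/s < ε.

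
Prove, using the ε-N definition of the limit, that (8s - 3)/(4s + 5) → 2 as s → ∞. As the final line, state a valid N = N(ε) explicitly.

N = (13/4)/ε

Let ε > 0 be given. We seek N > 0 such that s > N implies |(8s - 3)/(4s + 5) − 2| < ε.
(8s - 3)/(4s + 5) − 2 = (4(8s - 3) − 8(4s + 5)) / (4(4s + 5)) = -52/(4(4s + 5)).
For s > 0 we have 4s + 5 > 4s, so |(8s - 3)/(4s + 5) − 2| = 52/(4(4s + 5)) < 52/(4·4s) = (13/4)/s.
Thus |(8s - 3)/(4s + 5) − 2| < ε whenever s > (13/4)/ε.
Take N = (13/4)/ε. If s > N then |(8s - 3)/(4s + 5) − 2| < (13/4)/s < ε.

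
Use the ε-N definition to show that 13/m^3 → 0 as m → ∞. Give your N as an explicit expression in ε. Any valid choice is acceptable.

Let ε > 0. For m ≥ 1, |13/m^3 − 0| = 13/m^3.
13/m^3 < ε ⇔ m^3 > 13/ε ⇔ m > (13/ε)^{1/3}.
Take N = (13/ε)^{1/3}. Then m > N implies 13/m^3 < ε.

N = (13/ε)^{1/3}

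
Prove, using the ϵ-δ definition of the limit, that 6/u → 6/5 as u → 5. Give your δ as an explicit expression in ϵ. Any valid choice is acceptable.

δ = min(5/2, (25/12)ϵ)

Fix ϵ > 0. We seek δ > 0 such that 0 < |u − 5| < δ implies |6/u − (6/5)| < ϵ.
|6/u − (6/5)| = 6·|5 − u|/(5·|u|) = 6|u − 5|/(5|u|).
Require δ ≤ 5/2 so that |u| > 5 − 5/2 = 5/2, hence 5|u| > 25/2.
Then |6/u − (6/5)| < 6|u − 5|/(25/2), which is < ϵ when |u − 5| < (25/12)ϵ.
Take δ = min(5/2, (25/12)ϵ). Then 0 < |u − 5| < δ gives both |u − 5| < 5/2 and |u − 5| < (25/12)ϵ, so |6/u − (6/5)| < ϵ.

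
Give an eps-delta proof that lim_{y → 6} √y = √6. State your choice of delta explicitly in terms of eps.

Suppose eps > 0. We want delta > 0 such that 0 < |y − 6| < delta implies |√y − √6| < eps.
Multiplying by the conjugate, |√y − √6| = |y − 6|/(√y + √6).
Restrict delta ≤ 6 so that |y − 6| < 6 forces y > 0, and then √y + √6 > √6.
Hence |√y − √6| < |y − 6|/√6, which is < eps once |y − 6| < √6·eps.
Take delta = min(6, √6·eps). If 0 < |y − 6| < delta then y > 0 and |√y − √6| < |y − 6|/√6 < eps.

delta = min(6, √6·eps)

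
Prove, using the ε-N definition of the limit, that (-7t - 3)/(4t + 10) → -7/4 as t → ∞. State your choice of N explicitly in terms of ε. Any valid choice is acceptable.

Let ε > 0 be given. We seek N > 0 such that t > N implies |(-7t - 3)/(4t + 10) + 7/4| < ε.
(-7t - 3)/(4t + 10) + 7/4 = (4(-7t - 3) − (-7)(4t + 10)) / (4(4t + 10)) = 58/(4(4t + 10)).
For t > 0 we have 4t + 10 > 4t, so |(-7t - 3)/(4t + 10) + 7/4| = 58/(4(4t + 10)) < 58/(4·4t) = (29/8)/t.
Thus |(-7t - 3)/(4t + 10) + 7/4| < ε whenever t > (29/8)/ε.
Take N = (29/8)/ε. If t > N then |(-7t - 3)/(4t + 10) + 7/4| < (29/8)/t < ε.

N = (29/8)/ε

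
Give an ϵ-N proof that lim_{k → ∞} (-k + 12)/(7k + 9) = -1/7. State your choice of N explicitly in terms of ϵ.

Fix ϵ > 0. For k ≥ 1, |(-k + 12)/(7k + 9) + 1/7| = |93|/(7(7k + 9)) = 93/(7(7k + 9)).
Since 7k + 9 ≥ 7k for k ≥ 1, this is ≤ 93/(7·7k) = (93/49)/k.
So |(-k + 12)/(7k + 9) + 1/7| < ϵ whenever k > (93/49)/ϵ.
Take N = (93/49)/ϵ. If k > N then |(-k + 12)/(7k + 9) + 1/7| ≤ (93/49)/k < ϵ.

N = (93/49)/ϵ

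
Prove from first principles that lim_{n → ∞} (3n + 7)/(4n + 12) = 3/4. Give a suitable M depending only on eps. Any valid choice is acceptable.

Let eps > 0 be given. For n ≥ 1, |(3n + 7)/(4n + 12) − (3/4)| = |-8|/(4(4n + 12)) = 8/(4(4n + 12)).
Since 4n + 12 ≥ 4n for n ≥ 1, this is ≤ 8/(4·4n) = (1/2)/n.
So |(3n + 7)/(4n + 12) − (3/4)| < eps whenever n > (1/2)/eps.
Take M = (1/2)/eps. If n > M then |(3n + 7)/(4n + 12) − (3/4)| ≤ (1/2)/n < eps.

M = (1/2)/eps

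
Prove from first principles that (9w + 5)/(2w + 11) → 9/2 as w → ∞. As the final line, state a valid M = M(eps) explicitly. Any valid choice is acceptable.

M = (89/4)/eps

Fix eps > 0. We seek M > 0 such that w > M implies |(9w + 5)/(2w + 11) − (9/2)| < eps.
(9w + 5)/(2w + 11) − (9/2) = (2(9w + 5) − 9(2w + 11)) / (2(2w + 11)) = -89/(2(2w + 11)).
For w > 0 we have 2w + 11 > 2w, so |(9w + 5)/(2w + 11) − (9/2)| = 89/(2(2w + 11)) < 89/(2·2w) = (89/4)/w.
Thus |(9w + 5)/(2w + 11) − (9/2)| < eps whenever w > (89/4)/eps.
Take M = (89/4)/eps. If w > M then |(9w + 5)/(2w + 11) − (9/2)| < (89/4)/w < eps.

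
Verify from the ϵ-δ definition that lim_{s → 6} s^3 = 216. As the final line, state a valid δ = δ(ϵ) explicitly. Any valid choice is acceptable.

Let ϵ > 0. We seek δ > 0 with 0 < |s − 6| < δ ⇒ |s^3 − 216| < ϵ.
Factor: s^3 − 216 = (s − 6)(s^2 + 6s + 36), so |s^3 − 216| = |s − 6|·|s^2 + 6s + 36|.
Restrict δ ≤ 1. Then |s − 6| < 1 gives |s| < 7, so by the triangle inequality |s^2 + 6s + 36| ≤ 7^2 + 6·7 + 36 = 127.
Hence |s^3 − 216| ≤ 127|s − 6|, which is < ϵ once |s − 6| < ϵ/127.
Take δ = min(1, ϵ/127). If 0 < |s − 6| < δ then both bounds hold and |s^3 − 216| ≤ 127|s − 6| < 127·(ϵ/127) = ϵ.

δ = min(1, ϵ/127)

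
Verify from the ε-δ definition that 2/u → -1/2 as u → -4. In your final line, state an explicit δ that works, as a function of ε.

δ = min(2, 4ε)

Fix ε > 0. We seek δ > 0 such that 0 < |u + 4| < δ implies |2/u + 1/2| < ε.
|2/u + 1/2| = 2·|-4 − u|/(4·|u|) = 2|u + 4|/(4|u|).
Restrict δ ≤ 2. Then |u + 4| < 2 gives |u| > 2, so 4|u| > 8.
Then |2/u + 1/2| < 2|u + 4|/8, which is < ε when |u + 4| < 4ε.
Take δ = min(2, 4ε). Then 0 < |u + 4| < δ gives both |u + 4| < 2 and |u + 4| < 4ε, so |2/u + 1/2| < ε.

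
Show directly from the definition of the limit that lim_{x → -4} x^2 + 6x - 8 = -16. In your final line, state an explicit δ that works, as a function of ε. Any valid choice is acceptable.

Suppose ε > 0. We want δ > 0 such that 0 < |x + 4| < δ implies |(x^2 + 6x - 8) + 16| < ε.
(x^2 + 6x - 8) + 16 = x^2 + 6x + 8 = (x + 4)(x + 2).
So |(x^2 + 6x - 8) + 16| = |x + 4|·|x + 2|.
Require δ ≤ 1. Then |x + 4| < 1 gives |x| < 5, and by the triangle inequality |x + 2| ≤ 5 + 2 = 7.
Hence |(x^2 + 6x - 8) + 16| ≤ 7|x + 4| < ε provided |x + 4| < ε/7.
Choosing δ = min(1, ε/7) ensures both conditions, hence |(x^2 + 6x - 8) + 16| < ε.

δ = min(1, ε/7)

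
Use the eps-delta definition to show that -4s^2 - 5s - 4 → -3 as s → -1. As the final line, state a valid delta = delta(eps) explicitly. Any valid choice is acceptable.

Let eps > 0. We want delta > 0 such that 0 < |s + 1| < delta implies |(-4s^2 - 5s - 4) + 3| < eps.
(-4s^2 - 5s - 4) + 3 = -4s^2 - 5s - 1 = (s + 1)(-4s - 1).
So |(-4s^2 - 5s - 4) + 3| = |s + 1|·|-4s - 1|.
Require delta ≤ 1. Then |s + 1| < 1 gives |s| < 2, and by the triangle inequality |-4s - 1| ≤ 4·2 + 1 = 9.
Hence |(-4s^2 - 5s - 4) + 3| ≤ 9|s + 1| < eps provided |s + 1| < eps/9.
Choosing delta = min(1, eps/9) ensures both conditions, hence |(-4s^2 - 5s - 4) + 3| < eps.

delta = min(1, eps/9)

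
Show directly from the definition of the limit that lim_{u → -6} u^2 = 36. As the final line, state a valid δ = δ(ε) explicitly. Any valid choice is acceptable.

Let ε > 0. We seek δ > 0 with 0 < |u + 6| < δ ⇒ |u^2 − 36| < ε.
Factor: u^2 − 36 = (u + 6)(u - 6), so |u^2 − 36| = |u + 6|·|u - 6|.
Restrict δ ≤ 1. Then |u + 6| < 1 gives |u| < 7, so by the triangle inequality |u - 6| ≤ 7 + 6 = 13.
Hence |u^2 − 36| ≤ 13|u + 6|, which is < ε once |u + 6| < ε/13.
Take δ = min(1, ε/13). If 0 < |u + 6| < δ then both bounds hold and |u^2 − 36| ≤ 13|u + 6| < 13·(ε/13) = ε.

δ = min(1, ε/13)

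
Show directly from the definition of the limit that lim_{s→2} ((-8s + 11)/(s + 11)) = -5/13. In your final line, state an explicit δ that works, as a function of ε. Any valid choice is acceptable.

δ = min(13/2, (169/198)ε)

Fix ε > 0. We want δ > 0 with 0 < |s − 2| < δ ⇒ |(-8s + 11)/(s + 11) + 5/13| < ε.
Combining over a common denominator, (-8s + 11)/(s + 11) + 5/13 = [(-8s + 11)·13 − (-5)·(s + 11)] / [13·(s + 11)] = -99(s − 2) / (13(s + 11)).
So |(-8s + 11)/(s + 11) + 5/13| = 99|s − 2| / (13·|s + 11|).
Restrict δ ≤ 13/2. Then |s − 2| < 13/2 gives |s + 11| = |(s − 2) + 13| ≥ 13 − 13/2 = 13/2.
Hence |(-8s + 11)/(s + 11) + 5/13| < 99|s − 2|/(13·(13/2)) = (198/169)|s − 2|, which is < ε once |s − 2| < (169/198)ε.
Take δ = min(13/2, (169/198)ε). Then 0 < |s − 2| < δ forces both bounds, so |(-8s + 11)/(s + 11) + 5/13| < ε.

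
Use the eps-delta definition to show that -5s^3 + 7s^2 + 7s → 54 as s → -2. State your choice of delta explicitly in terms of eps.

Let eps > 0. We want delta > 0 such that 0 < |s + 2| < delta implies |(-5s^3 + 7s^2 + 7s) − 54| < eps.
(-5s^3 + 7s^2 + 7s) − 54 = -5s^3 + 7s^2 + 7s - 54 = (s + 2)(-5s^2 + 17s - 27).
So |(-5s^3 + 7s^2 + 7s) − 54| = |s + 2|·|-5s^2 + 17s - 27|.
Assume first that |s + 2| < 2, so |s| < 4. Then |-5s^2 + 17s - 27| ≤ 5·4^2 + 17·4 + 27 = 175.
Hence |(-5s^3 + 7s^2 + 7s) − 54| ≤ 175|s + 2| < eps provided |s + 2| < eps/175.
Choosing delta = min(2, eps/175) ensures both conditions, hence |(-5s^3 + 7s^2 + 7s) − 54| < eps.

delta = min(2, eps/175)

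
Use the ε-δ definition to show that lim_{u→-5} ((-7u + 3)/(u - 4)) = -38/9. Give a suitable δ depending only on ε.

Let ε > 0 be given. We want δ > 0 with 0 < |u + 5| < δ ⇒ |(-7u + 3)/(u - 4) + 38/9| < ε.
Combining over a common denominator, (-7u + 3)/(u - 4) + 38/9 = [(-7u + 3)·(-9) − 38·(u - 4)] / [(-9)·(u - 4)] = 25(u + 5) / ((-9)(u - 4)).
So |(-7u + 3)/(u - 4) + 38/9| = 25|u + 5| / (9·|u − 4|).
Restrict δ ≤ 9/2. Then |u + 5| < 9/2 gives |u − 4| = |(u + 5) + (-9)| ≥ 9 − 9/2 = 9/2.
Hence |(-7u + 3)/(u - 4) + 38/9| < 25|u + 5|/(9·(9/2)) = (50/81)|u + 5|, which is < ε once |u + 5| < (81/50)ε.
Take δ = min(9/2, (81/50)ε). Then 0 < |u + 5| < δ forces both bounds, so |(-7u + 3)/(u - 4) + 38/9| < ε.

δ = min(9/2, (81/50)ε)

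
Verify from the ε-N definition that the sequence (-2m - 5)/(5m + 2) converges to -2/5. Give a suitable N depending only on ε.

N = (21/25)/ε

Fix ε > 0. For m ≥ 1, |(-2m - 5)/(5m + 2) + 2/5| = |-21|/(5(5m + 2)) = 21/(5(5m + 2)).
Since 5m + 2 ≥ 5m for m ≥ 1, this is ≤ 21/(5·5m) = (21/25)/m.
So |(-2m - 5)/(5m + 2) + 2/5| < ε whenever m > (21/25)/ε.
Take N = (21/25)/ε. If m > N then |(-2m - 5)/(5m + 2) + 2/5| ≤ (21/25)/m < ε.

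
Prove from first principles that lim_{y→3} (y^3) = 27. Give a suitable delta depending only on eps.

Fix eps > 0. We seek delta > 0 with 0 < |y − 3| < delta ⇒ |y^3 − 27| < eps.
Factor: y^3 − 27 = (y − 3)(y^2 + 3y + 9), so |y^3 − 27| = |y − 3|·|y^2 + 3y + 9|.
Restrict delta ≤ 1. Then |y − 3| < 1 gives |y| < 4, so by the triangle inequality |y^2 + 3y + 9| ≤ 4^2 + 3·4 + 9 = 37.
Hence |y^3 − 27| ≤ 37|y − 3|, which is < eps once |y − 3| < eps/37.
Take delta = min(1, eps/37). If 0 < |y − 3| < delta then both bounds hold and |y^3 − 27| ≤ 37|y − 3| < 37·(eps/37) = eps.

delta = min(1, eps/37)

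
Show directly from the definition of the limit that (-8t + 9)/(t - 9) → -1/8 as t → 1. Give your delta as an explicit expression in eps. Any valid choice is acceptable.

Let eps > 0 be given. We want delta > 0 with 0 < |t − 1| < delta ⇒ |(-8t + 9)/(t - 9) + 1/8| < eps.
Combining over a common denominator, (-8t + 9)/(t - 9) + 1/8 = [(-8t + 9)·(-8) − 1·(t - 9)] / [(-8)·(t - 9)] = 63(t − 1) / ((-8)(t - 9)).
So |(-8t + 9)/(t - 9) + 1/8| = 63|t − 1| / (8·|t − 9|).
Restrict delta ≤ 4. Then |t − 1| < 4 gives |t − 9| = |(t − 1) + (-8)| ≥ 8 − 4 = 4.
Hence |(-8t + 9)/(t - 9) + 1/8| < 63|t − 1|/(8·4) = (63/32)|t − 1|, which is < eps once |t − 1| < (32/63)eps.
Take delta = min(4, (32/63)eps). Then 0 < |t − 1| < delta forces both bounds, so |(-8t + 9)/(t - 9) + 1/8| < eps.

delta = min(4, (32/63)eps)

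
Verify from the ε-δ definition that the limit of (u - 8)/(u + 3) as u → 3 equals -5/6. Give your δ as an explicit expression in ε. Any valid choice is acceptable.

δ = min(3, (18/11)ε)

Suppose ε > 0. We want δ > 0 with 0 < |u − 3| < δ ⇒ |(u - 8)/(u + 3) + 5/6| < ε.
Combining over a common denominator, (u - 8)/(u + 3) + 5/6 = [(u - 8)·6 − (-5)·(u + 3)] / [6·(u + 3)] = 11(u − 3) / (6(u + 3)).
So |(u - 8)/(u + 3) + 5/6| = 11|u − 3| / (6·|u + 3|).
Restrict δ ≤ 3. Then |u − 3| < 3 gives |u + 3| = |(u − 3) + 6| ≥ 6 − 3 = 3.
Hence |(u - 8)/(u + 3) + 5/6| < 11|u − 3|/(6·3) = (11/18)|u − 3|, which is < ε once |u − 3| < (18/11)ε.
Take δ = min(3, (18/11)ε). Then 0 < |u − 3| < δ forces both bounds, so |(u - 8)/(u + 3) + 5/6| < ε.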